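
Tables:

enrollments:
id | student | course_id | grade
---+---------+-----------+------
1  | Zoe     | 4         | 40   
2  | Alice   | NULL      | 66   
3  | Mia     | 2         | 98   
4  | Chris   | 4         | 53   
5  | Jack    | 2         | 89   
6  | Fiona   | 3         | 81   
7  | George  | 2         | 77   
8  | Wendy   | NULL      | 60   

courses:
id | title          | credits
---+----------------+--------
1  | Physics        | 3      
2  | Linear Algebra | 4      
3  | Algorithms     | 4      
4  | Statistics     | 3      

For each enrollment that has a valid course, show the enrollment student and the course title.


INNER JOIN keeps only enrollments rows whose course_id matches an id in courses. Walk through each enrollment:
  - enrollment 1 (Zoe): course_id=4 -> matches Statistics
  - enrollment 2 (Alice): course_id=NULL, no match -> dropped
  - enrollment 3 (Mia): course_id=2 -> matches Linear Algebra
  - enrollment 4 (Chris): course_id=4 -> matches Statistics
  - enrollment 5 (Jack): course_id=2 -> matches Linear Algebra
  - enrollment 6 (Fiona): course_id=3 -> matches Algorithms
  - enrollment 7 (George): course_id=2 -> matches Linear Algebra
  - enrollment 8 (Wendy): course_id=NULL, no match -> dropped
So 2 of 8 rows are dropped.

SQL:
SELECT a.student, b.title AS course
FROM enrollments a
INNER JOIN courses b ON a.course_id = b.id

Result:
student | course        
--------+---------------
Zoe     | Statistics    
Mia     | Linear Algebra
Chris   | Statistics    
Jack    | Linear Algebra
Fiona   | Algorithms    
George  | Linear Algebra


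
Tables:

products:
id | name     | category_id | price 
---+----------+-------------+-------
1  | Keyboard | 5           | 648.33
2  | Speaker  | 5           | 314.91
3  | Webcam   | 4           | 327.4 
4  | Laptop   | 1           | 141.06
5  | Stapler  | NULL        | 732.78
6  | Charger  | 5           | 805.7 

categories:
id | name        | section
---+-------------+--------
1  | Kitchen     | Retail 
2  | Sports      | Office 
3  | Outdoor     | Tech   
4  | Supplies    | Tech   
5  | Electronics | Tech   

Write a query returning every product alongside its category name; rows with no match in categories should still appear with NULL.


LEFT JOIN keeps every row from products (the left table); where category_id has no match in categories, the category columns become NULL. Walk through each product:
  - product 1 (Keyboard): category_id=5 -> matches Electronics
  - product 2 (Speaker): category_id=5 -> matches Electronics
  - product 3 (Webcam): category_id=4 -> matches Supplies
  - product 4 (Laptop): category_id=1 -> matches Kitchen
  - product 5 (Stapler): category_id=NULL, no match -> kept with NULL
  - product 6 (Charger): category_id=5 -> matches Electronics
All 6 rows appear; 1 has NULL category.

SQL:
SELECT a.name, b.name AS category
FROM products a
LEFT JOIN categories b ON a.category_id = b.id

Result:
name     | category   
---------+------------
Keyboard | Electronics
Speaker  | Electronics
Webcam   | Supplies   
Laptop   | Kitchen    
Stapler  | NULL       
Charger  | Electronics


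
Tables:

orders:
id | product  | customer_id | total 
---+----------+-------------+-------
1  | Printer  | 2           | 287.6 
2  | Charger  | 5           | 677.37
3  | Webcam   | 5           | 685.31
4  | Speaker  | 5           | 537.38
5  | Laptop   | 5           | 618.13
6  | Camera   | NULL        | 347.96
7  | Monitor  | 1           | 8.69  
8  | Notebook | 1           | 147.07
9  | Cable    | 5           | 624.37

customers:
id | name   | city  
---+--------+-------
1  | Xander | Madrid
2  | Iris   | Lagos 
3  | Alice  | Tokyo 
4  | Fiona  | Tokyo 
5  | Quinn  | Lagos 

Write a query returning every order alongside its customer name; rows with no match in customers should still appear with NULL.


LEFT JOIN keeps every row from orders (the left table); where customer_id has no match in customers, the customer columns become NULL. Walk through each order:
  - order 1 (Printer): customer_id=2 -> matches Iris
  - order 2 (Charger): customer_id=5 -> matches Quinn
  - order 3 (Webcam): customer_id=5 -> matches Quinn
  - order 4 (Speaker): customer_id=5 -> matches Quinn
  - order 5 (Laptop): customer_id=5 -> matches Quinn
  - order 6 (Camera): customer_id=NULL, no match -> kept with NULL
  - order 7 (Monitor): customer_id=1 -> matches Xander
  - order 8 (Notebook): customer_id=1 -> matches Xander
  - order 9 (Cable): customer_id=5 -> matches Quinn
All 9 rows appear; 1 has NULL customer.

SQL:
SELECT a.product, b.name AS customer
FROM orders a
LEFT JOIN customers b ON a.customer_id = b.id

Result:
product  | customer
---------+---------
Printer  | Iris    
Charger  | Quinn   
Webcam   | Quinn   
Speaker  | Quinn   
Laptop   | Quinn   
Camera   | NULL    
Monitor  | Xander  
Notebook | Xander  
Cable    | Quinn   


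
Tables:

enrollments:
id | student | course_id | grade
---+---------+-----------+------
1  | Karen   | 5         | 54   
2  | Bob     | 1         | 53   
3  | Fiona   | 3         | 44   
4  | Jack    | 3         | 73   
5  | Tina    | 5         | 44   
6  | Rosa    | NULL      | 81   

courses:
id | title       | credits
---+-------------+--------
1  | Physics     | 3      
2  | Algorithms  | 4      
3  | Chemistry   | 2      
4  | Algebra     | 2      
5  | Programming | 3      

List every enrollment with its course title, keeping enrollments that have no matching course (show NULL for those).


LEFT JOIN keeps every row from enrollments (the left table); where course_id has no match in courses, the course columns become NULL. Walk through each enrollment:
  - enrollment 1 (Karen): course_id=5 -> matches Programming
  - enrollment 2 (Bob): course_id=1 -> matches Physics
  - enrollment 3 (Fiona): course_id=3 -> matches Chemistry
  - enrollment 4 (Jack): course_id=3 -> matches Chemistry
  - enrollment 5 (Tina): course_id=5 -> matches Programming
  - enrollment 6 (Rosa): course_id=NULL, no match -> kept with NULL
All 6 rows appear; 1 has NULL course.

SQL:
SELECT a.student, b.title AS course
FROM enrollments a
LEFT JOIN courses b ON a.course_id = b.id

Result:
student | course     
--------+------------
Karen   | Programming
Bob     | Physics    
Fiona   | Chemistry  
Jack    | Chemistry  
Tina    | Programming
Rosa    | NULL       


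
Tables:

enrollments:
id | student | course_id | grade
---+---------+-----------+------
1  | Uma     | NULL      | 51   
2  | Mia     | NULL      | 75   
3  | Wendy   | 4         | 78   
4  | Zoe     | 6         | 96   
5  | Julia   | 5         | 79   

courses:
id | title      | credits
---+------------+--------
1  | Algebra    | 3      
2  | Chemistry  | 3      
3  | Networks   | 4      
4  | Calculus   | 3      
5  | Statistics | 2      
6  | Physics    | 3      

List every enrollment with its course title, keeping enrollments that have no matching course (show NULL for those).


LEFT JOIN keeps every row from enrollments (the left table); where course_id has no match in courses, the course columns become NULL. Walk through each enrollment:
  - enrollment 1 (Uma): course_id=NULL, no match -> kept with NULL
  - enrollment 2 (Mia): course_id=NULL, no match -> kept with NULL
  - enrollment 3 (Wendy): course_id=4 -> matches Calculus
  - enrollment 4 (Zoe): course_id=6 -> matches Physics
  - enrollment 5 (Julia): course_id=5 -> matches Statistics
All 5 rows appear; 2 have NULL course.

SQL:
SELECT a.student, b.title AS course
FROM enrollments a
LEFT JOIN courses b ON a.course_id = b.id

Result:
student | course    
--------+-----------
Uma     | NULL      
Mia     | NULL      
Wendy   | Calculus  
Zoe     | Physics   
Julia   | Statistics


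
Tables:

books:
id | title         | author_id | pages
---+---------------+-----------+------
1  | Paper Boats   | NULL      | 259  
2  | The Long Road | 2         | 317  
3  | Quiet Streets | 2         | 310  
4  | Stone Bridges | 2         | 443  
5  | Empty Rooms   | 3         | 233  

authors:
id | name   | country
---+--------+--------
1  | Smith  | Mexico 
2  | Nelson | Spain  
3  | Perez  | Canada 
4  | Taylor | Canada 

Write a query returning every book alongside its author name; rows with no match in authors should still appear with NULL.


LEFT JOIN keeps every row from books (the left table); where author_id has no match in authors, the author columns become NULL. Walk through each book:
  - book 1 (Paper Boats): author_id=NULL, no match -> kept with NULL
  - book 2 (The Long Road): author_id=2 -> matches Nelson
  - book 3 (Quiet Streets): author_id=2 -> matches Nelson
  - book 4 (Stone Bridges): author_id=2 -> matches Nelson
  - book 5 (Empty Rooms): author_id=3 -> matches Perez
All 5 rows appear; 1 has NULL author.

SQL:
SELECT a.title, b.name AS author
FROM books a
LEFT JOIN authors b ON a.author_id = b.id

Result:
title         | author
--------------+-------
Paper Boats   | NULL  
The Long Road | Nelson
Quiet Streets | Nelson
Stone Bridges | Nelson
Empty Rooms   | Perez 


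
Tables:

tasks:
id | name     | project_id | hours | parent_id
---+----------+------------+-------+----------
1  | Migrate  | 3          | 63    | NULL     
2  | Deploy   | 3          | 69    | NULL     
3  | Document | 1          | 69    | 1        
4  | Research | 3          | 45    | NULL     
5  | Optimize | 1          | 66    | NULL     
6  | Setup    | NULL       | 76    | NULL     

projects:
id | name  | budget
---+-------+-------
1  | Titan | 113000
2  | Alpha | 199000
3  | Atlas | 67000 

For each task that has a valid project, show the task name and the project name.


INNER JOIN keeps only tasks rows whose project_id matches an id in projects. Walk through each task:
  - task 1 (Migrate): project_id=3 -> matches Atlas
  - task 2 (Deploy): project_id=3 -> matches Atlas
  - task 3 (Document): project_id=1 -> matches Titan
  - task 4 (Research): project_id=3 -> matches Atlas
  - task 5 (Optimize): project_id=1 -> matches Titan
  - task 6 (Setup): project_id=NULL, no match -> dropped
So 1 of 6 rows is dropped.

SQL:
SELECT a.name, b.name AS project
FROM tasks a
INNER JOIN projects b ON a.project_id = b.id

Result:
name     | project
---------+--------
Migrate  | Atlas  
Deploy   | Atlas  
Document | Titan  
Research | Atlas  
Optimize | Titan  


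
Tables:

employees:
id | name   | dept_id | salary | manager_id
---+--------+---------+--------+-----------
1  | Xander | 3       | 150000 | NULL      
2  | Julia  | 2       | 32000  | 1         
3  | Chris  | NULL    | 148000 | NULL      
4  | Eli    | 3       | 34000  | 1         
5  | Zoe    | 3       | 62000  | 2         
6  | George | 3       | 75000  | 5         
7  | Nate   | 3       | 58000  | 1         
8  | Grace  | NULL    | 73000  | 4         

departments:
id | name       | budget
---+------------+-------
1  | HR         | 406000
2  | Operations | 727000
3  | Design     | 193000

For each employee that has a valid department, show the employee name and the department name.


INNER JOIN keeps only employees rows whose dept_id matches an id in departments. Walk through each employee:
  - employee 1 (Xander): dept_id=3 -> matches Design
  - employee 2 (Julia): dept_id=2 -> matches Operations
  - employee 3 (Chris): dept_id=NULL, no match -> dropped
  - employee 4 (Eli): dept_id=3 -> matches Design
  - employee 5 (Zoe): dept_id=3 -> matches Design
  - employee 6 (George): dept_id=3 -> matches Design
  - employee 7 (Nate): dept_id=3 -> matches Design
  - employee 8 (Grace): dept_id=NULL, no match -> dropped
So 2 of 8 rows are dropped.

SQL:
SELECT a.name, b.name AS department
FROM employees a
INNER JOIN departments b ON a.dept_id = b.id

Result:
name   | department
-------+-----------
Xander | Design    
Julia  | Operations
Eli    | Design    
Zoe    | Design    
George | Design    
Nate   | Design    


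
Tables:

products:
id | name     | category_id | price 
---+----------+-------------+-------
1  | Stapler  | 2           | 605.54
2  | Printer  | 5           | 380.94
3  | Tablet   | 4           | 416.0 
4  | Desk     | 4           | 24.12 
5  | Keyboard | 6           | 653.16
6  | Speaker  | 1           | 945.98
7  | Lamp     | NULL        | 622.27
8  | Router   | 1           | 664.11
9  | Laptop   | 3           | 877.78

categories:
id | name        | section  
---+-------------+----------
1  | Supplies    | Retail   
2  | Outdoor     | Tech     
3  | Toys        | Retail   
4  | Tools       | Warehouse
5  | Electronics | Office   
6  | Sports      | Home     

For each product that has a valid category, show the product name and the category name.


INNER JOIN keeps only products rows whose category_id matches an id in categories. Walk through each product:
  - product 1 (Stapler): category_id=2 -> matches Outdoor
  - product 2 (Printer): category_id=5 -> matches Electronics
  - product 3 (Tablet): category_id=4 -> matches Tools
  - product 4 (Desk): category_id=4 -> matches Tools
  - product 5 (Keyboard): category_id=6 -> matches Sports
  - product 6 (Speaker): category_id=1 -> matches Supplies
  - product 7 (Lamp): category_id=NULL, no match -> dropped
  - product 8 (Router): category_id=1 -> matches Supplies
  - product 9 (Laptop): category_id=3 -> matches Toys
So 1 of 9 rows is dropped.

SQL:
SELECT a.name, b.name AS category
FROM products a
INNER JOIN categories b ON a.category_id = b.id

Result:
name     | category   
---------+------------
Stapler  | Outdoor    
Printer  | Electronics
Tablet   | Tools      
Desk     | Tools      
Keyboard | Sports     
Speaker  | Supplies   
Router   | Supplies   
Laptop   | Toys       


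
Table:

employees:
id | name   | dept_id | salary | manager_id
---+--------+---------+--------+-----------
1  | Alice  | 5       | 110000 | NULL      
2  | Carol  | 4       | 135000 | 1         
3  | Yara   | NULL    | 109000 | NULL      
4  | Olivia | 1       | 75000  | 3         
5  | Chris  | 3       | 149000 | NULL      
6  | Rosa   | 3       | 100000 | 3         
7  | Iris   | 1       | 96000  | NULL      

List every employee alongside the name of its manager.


This is a self-join: employees is joined to a second copy of itself, matching each row's manager_id to another row's id. Use LEFT JOIN so rows with manager_id=NULL are kept.
  - employee 1 (Alice): manager_id=NULL -> NULL
  - employee 2 (Carol): manager_id=1 -> Alice
  - employee 3 (Yara): manager_id=NULL -> NULL
  - employee 4 (Olivia): manager_id=3 -> Yara
  - employee 5 (Chris): manager_id=NULL -> NULL
  - employee 6 (Rosa): manager_id=3 -> Yara
  - employee 7 (Iris): manager_id=NULL -> NULL

SQL:
SELECT a.name AS item, b.name AS manager
FROM employees a
LEFT JOIN employees b ON a.manager_id = b.id

Result:
item   | manager
-------+--------
Alice  | NULL   
Carol  | Alice  
Yara   | NULL   
Olivia | Yara   
Chris  | NULL   
Rosa   | Yara   
Iris   | NULL   


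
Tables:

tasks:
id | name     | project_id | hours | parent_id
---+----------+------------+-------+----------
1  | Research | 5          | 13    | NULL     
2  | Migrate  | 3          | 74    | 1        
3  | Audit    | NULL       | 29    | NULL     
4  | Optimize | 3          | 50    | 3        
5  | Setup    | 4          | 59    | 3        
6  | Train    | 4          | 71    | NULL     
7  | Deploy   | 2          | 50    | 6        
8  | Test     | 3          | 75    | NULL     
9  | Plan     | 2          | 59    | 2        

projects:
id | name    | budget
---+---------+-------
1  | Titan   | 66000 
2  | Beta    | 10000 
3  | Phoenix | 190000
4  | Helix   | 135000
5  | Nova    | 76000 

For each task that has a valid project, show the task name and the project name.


INNER JOIN keeps only tasks rows whose project_id matches an id in projects. Walk through each task:
  - task 1 (Research): project_id=5 -> matches Nova
  - task 2 (Migrate): project_id=3 -> matches Phoenix
  - task 3 (Audit): project_id=NULL, no match -> dropped
  - task 4 (Optimize): project_id=3 -> matches Phoenix
  - task 5 (Setup): project_id=4 -> matches Helix
  - task 6 (Train): project_id=4 -> matches Helix
  - task 7 (Deploy): project_id=2 -> matches Beta
  - task 8 (Test): project_id=3 -> matches Phoenix
  - task 9 (Plan): project_id=2 -> matches Beta
So 1 of 9 rows is dropped.

SQL:
SELECT a.name, b.name AS project
FROM tasks a
INNER JOIN projects b ON a.project_id = b.id

Result:
name     | project
---------+--------
Research | Nova   
Migrate  | Phoenix
Optimize | Phoenix
Setup    | Helix  
Train    | Helix  
Deploy   | Beta   
Test     | Phoenix
Plan     | Beta   


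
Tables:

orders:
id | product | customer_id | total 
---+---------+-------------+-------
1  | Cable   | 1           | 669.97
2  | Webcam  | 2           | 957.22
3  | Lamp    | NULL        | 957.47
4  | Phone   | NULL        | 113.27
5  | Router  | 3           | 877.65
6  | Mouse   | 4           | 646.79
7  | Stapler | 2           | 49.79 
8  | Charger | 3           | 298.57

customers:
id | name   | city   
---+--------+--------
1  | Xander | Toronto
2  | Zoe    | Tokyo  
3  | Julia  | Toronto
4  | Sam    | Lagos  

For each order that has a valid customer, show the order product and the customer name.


INNER JOIN keeps only orders rows whose customer_id matches an id in customers. Walk through each order:
  - order 1 (Cable): customer_id=1 -> matches Xander
  - order 2 (Webcam): customer_id=2 -> matches Zoe
  - order 3 (Lamp): customer_id=NULL, no match -> dropped
  - order 4 (Phone): customer_id=NULL, no match -> dropped
  - order 5 (Router): customer_id=3 -> matches Julia
  - order 6 (Mouse): customer_id=4 -> matches Sam
  - order 7 (Stapler): customer_id=2 -> matches Zoe
  - order 8 (Charger): customer_id=3 -> matches Julia
So 2 of 8 rows are dropped.

SQL:
SELECT a.product, b.name AS customer
FROM orders a
INNER JOIN customers b ON a.customer_id = b.id

Result:
product | customer
--------+---------
Cable   | Xander  
Webcam  | Zoe     
Router  | Julia   
Mouse   | Sam     
Stapler | Zoe     
Charger | Julia   


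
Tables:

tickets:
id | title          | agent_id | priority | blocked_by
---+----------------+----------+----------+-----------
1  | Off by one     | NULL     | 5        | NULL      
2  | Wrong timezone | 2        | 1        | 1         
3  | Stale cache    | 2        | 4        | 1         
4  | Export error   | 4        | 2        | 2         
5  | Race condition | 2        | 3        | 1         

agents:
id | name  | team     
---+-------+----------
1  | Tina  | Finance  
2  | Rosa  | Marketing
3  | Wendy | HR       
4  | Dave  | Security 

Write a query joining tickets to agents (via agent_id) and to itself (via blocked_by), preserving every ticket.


Two LEFT JOINs from the same base table tickets: one to agents via agent_id, one to tickets itself via blocked_by. Both are LEFT so every ticket is preserved.
Match against agents:
  - ticket 1 (Off by one): agent_id=NULL, no match -> kept with NULL
  - ticket 2 (Wrong timezone): agent_id=2 -> matches Rosa
  - ticket 3 (Stale cache): agent_id=2 -> matches Rosa
  - ticket 4 (Export error): agent_id=4 -> matches Dave
  - ticket 5 (Race condition): agent_id=2 -> matches Rosa
Match against tickets (self):
  - ticket 1 (Off by one): blocked_by=NULL -> NULL
  - ticket 2 (Wrong timezone): blocked_by=1 -> Off by one
  - ticket 3 (Stale cache): blocked_by=1 -> Off by one
  - ticket 4 (Export error): blocked_by=2 -> Wrong timezone
  - ticket 5 (Race condition): blocked_by=1 -> Off by one

SQL:
SELECT a.title, b.name AS agent, c.title AS blocked_by
FROM tickets a
LEFT JOIN agents b ON a.agent_id = b.id
LEFT JOIN tickets c ON a.blocked_by = c.id

Result:
title          | agent | blocked_by    
---------------+-------+---------------
Off by one     | NULL  | NULL          
Wrong timezone | Rosa  | Off by one    
Stale cache    | Rosa  | Off by one    
Export error   | Dave  | Wrong timezone
Race condition | Rosa  | Off by one    


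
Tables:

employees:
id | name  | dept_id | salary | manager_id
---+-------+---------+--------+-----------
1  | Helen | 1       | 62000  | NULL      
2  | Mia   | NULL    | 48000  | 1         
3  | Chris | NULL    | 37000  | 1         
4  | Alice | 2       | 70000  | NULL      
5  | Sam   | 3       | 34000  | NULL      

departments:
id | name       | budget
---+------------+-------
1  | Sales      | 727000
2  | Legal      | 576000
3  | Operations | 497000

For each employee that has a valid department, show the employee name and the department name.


INNER JOIN keeps only employees rows whose dept_id matches an id in departments. Walk through each employee:
  - employee 1 (Helen): dept_id=1 -> matches Sales
  - employee 2 (Mia): dept_id=NULL, no match -> dropped
  - employee 3 (Chris): dept_id=NULL, no match -> dropped
  - employee 4 (Alice): dept_id=2 -> matches Legal
  - employee 5 (Sam): dept_id=3 -> matches Operations
So 2 of 5 rows are dropped.

SQL:
SELECT a.name, b.name AS department
FROM employees a
INNER JOIN departments b ON a.dept_id = b.id

Result:
name  | department
------+-----------
Helen | Sales     
Alice | Legal     
Sam   | Operations


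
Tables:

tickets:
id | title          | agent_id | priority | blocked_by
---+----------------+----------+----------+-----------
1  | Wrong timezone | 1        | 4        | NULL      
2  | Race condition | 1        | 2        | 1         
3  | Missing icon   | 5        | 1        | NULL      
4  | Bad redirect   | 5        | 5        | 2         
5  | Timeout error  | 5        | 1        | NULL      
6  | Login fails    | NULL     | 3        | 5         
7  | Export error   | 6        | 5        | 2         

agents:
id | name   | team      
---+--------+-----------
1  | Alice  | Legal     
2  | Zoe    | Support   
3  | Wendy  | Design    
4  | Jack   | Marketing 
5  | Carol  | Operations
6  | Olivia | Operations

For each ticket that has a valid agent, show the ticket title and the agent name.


INNER JOIN keeps only tickets rows whose agent_id matches an id in agents. Walk through each ticket:
  - ticket 1 (Wrong timezone): agent_id=1 -> matches Alice
  - ticket 2 (Race condition): agent_id=1 -> matches Alice
  - ticket 3 (Missing icon): agent_id=5 -> matches Carol
  - ticket 4 (Bad redirect): agent_id=5 -> matches Carol
  - ticket 5 (Timeout error): agent_id=5 -> matches Carol
  - ticket 6 (Login fails): agent_id=NULL, no match -> dropped
  - ticket 7 (Export error): agent_id=6 -> matches Olivia
So 1 of 7 rows is dropped.

SQL:
SELECT a.title, b.name AS agent
FROM tickets a
INNER JOIN agents b ON a.agent_id = b.id

Result:
title          | agent 
---------------+-------
Wrong timezone | Alice 
Race condition | Alice 
Missing icon   | Carol 
Bad redirect   | Carol 
Timeout error  | Carol 
Export error   | Olivia


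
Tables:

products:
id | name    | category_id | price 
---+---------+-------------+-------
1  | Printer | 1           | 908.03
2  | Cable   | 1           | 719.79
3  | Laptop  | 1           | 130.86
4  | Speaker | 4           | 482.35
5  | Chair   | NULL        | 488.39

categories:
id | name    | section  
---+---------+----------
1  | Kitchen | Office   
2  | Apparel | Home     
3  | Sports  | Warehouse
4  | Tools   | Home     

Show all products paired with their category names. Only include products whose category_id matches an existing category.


INNER JOIN keeps only products rows whose category_id matches an id in categories. Walk through each product:
  - product 1 (Printer): category_id=1 -> matches Kitchen
  - product 2 (Cable): category_id=1 -> matches Kitchen
  - product 3 (Laptop): category_id=1 -> matches Kitchen
  - product 4 (Speaker): category_id=4 -> matches Tools
  - product 5 (Chair): category_id=NULL, no match -> dropped
So 1 of 5 rows is dropped.

SQL:
SELECT a.name, b.name AS category
FROM products a
INNER JOIN categories b ON a.category_id = b.id

Result:
name    | category
--------+---------
Printer | Kitchen 
Cable   | Kitchen 
Laptop  | Kitchen 
Speaker | Tools   


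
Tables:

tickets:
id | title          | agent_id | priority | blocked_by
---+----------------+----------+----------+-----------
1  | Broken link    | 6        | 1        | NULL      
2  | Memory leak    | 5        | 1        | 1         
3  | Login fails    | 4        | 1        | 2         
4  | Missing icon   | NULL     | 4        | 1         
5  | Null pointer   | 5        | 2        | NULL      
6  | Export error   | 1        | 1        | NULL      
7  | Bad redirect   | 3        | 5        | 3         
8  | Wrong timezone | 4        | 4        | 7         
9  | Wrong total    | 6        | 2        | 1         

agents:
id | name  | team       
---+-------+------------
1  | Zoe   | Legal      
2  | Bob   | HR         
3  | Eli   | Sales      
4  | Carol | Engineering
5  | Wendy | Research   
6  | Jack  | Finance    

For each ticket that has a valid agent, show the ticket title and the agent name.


INNER JOIN keeps only tickets rows whose agent_id matches an id in agents. Walk through each ticket:
  - ticket 1 (Broken link): agent_id=6 -> matches Jack
  - ticket 2 (Memory leak): agent_id=5 -> matches Wendy
  - ticket 3 (Login fails): agent_id=4 -> matches Carol
  - ticket 4 (Missing icon): agent_id=NULL, no match -> dropped
  - ticket 5 (Null pointer): agent_id=5 -> matches Wendy
  - ticket 6 (Export error): agent_id=1 -> matches Zoe
  - ticket 7 (Bad redirect): agent_id=3 -> matches Eli
  - ticket 8 (Wrong timezone): agent_id=4 -> matches Carol
  - ticket 9 (Wrong total): agent_id=6 -> matches Jack
So 1 of 9 rows is dropped.

SQL:
SELECT a.title, b.name AS agent
FROM tickets a
INNER JOIN agents b ON a.agent_id = b.id

Result:
title          | agent
---------------+------
Broken link    | Jack 
Memory leak    | Wendy
Login fails    | Carol
Null pointer   | Wendy
Export error   | Zoe  
Bad redirect   | Eli  
Wrong timezone | Carol
Wrong total    | Jack 


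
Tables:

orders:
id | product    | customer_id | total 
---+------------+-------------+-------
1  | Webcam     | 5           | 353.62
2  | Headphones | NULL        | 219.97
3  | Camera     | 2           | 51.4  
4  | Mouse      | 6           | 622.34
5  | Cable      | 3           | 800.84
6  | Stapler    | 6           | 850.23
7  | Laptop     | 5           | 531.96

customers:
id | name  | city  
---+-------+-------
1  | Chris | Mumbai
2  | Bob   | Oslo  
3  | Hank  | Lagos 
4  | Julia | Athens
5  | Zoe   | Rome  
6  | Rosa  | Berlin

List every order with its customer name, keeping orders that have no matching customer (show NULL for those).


LEFT JOIN keeps every row from orders (the left table); where customer_id has no match in customers, the customer columns become NULL. Walk through each order:
  - order 1 (Webcam): customer_id=5 -> matches Zoe
  - order 2 (Headphones): customer_id=NULL, no match -> kept with NULL
  - order 3 (Camera): customer_id=2 -> matches Bob
  - order 4 (Mouse): customer_id=6 -> matches Rosa
  - order 5 (Cable): customer_id=3 -> matches Hank
  - order 6 (Stapler): customer_id=6 -> matches Rosa
  - order 7 (Laptop): customer_id=5 -> matches Zoe
All 7 rows appear; 1 has NULL customer.

SQL:
SELECT a.product, b.name AS customer
FROM orders a
LEFT JOIN customers b ON a.customer_id = b.id

Result:
product    | customer
-----------+---------
Webcam     | Zoe     
Headphones | NULL    
Camera     | Bob     
Mouse      | Rosa    
Cable      | Hank    
Stapler    | Rosa    
Laptop     | Zoe     


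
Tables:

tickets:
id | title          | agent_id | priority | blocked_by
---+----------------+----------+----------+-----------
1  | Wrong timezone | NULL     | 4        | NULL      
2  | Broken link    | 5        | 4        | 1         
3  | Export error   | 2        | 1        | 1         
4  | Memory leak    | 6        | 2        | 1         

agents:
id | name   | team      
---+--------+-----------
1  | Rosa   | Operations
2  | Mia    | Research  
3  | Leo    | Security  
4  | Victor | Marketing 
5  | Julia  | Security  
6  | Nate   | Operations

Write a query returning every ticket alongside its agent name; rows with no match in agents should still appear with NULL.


LEFT JOIN keeps every row from tickets (the left table); where agent_id has no match in agents, the agent columns become NULL. Walk through each ticket:
  - ticket 1 (Wrong timezone): agent_id=NULL, no match -> kept with NULL
  - ticket 2 (Broken link): agent_id=5 -> matches Julia
  - ticket 3 (Export error): agent_id=2 -> matches Mia
  - ticket 4 (Memory leak): agent_id=6 -> matches Nate
All 4 rows appear; 1 has NULL agent.

SQL:
SELECT a.title, b.name AS agent
FROM tickets a
LEFT JOIN agents b ON a.agent_id = b.id

Result:
title          | agent
---------------+------
Wrong timezone | NULL 
Broken link    | Julia
Export error   | Mia  
Memory leak    | Nate 


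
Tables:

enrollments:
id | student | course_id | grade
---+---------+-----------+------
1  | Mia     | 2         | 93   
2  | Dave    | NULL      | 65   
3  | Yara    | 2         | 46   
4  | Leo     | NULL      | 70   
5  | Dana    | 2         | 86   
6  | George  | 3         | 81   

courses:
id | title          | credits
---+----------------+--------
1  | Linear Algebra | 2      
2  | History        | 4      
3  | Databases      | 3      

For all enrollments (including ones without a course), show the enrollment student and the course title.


LEFT JOIN keeps every row from enrollments (the left table); where course_id has no match in courses, the course columns become NULL. Walk through each enrollment:
  - enrollment 1 (Mia): course_id=2 -> matches History
  - enrollment 2 (Dave): course_id=NULL, no match -> kept with NULL
  - enrollment 3 (Yara): course_id=2 -> matches History
  - enrollment 4 (Leo): course_id=NULL, no match -> kept with NULL
  - enrollment 5 (Dana): course_id=2 -> matches History
  - enrollment 6 (George): course_id=3 -> matches Databases
All 6 rows appear; 2 have NULL course.

SQL:
SELECT a.student, b.title AS course
FROM enrollments a
LEFT JOIN courses b ON a.course_id = b.id

Result:
student | course   
--------+----------
Mia     | History  
Dave    | NULL     
Yara    | History  
Leo     | NULL     
Dana    | History  
George  | Databases


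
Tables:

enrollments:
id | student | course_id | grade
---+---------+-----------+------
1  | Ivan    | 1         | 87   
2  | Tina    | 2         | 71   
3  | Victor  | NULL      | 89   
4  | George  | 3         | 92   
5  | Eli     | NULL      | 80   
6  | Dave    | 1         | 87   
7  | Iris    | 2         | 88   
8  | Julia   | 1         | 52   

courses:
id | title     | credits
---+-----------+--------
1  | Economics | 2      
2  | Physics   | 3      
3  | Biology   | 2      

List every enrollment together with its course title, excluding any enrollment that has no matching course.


INNER JOIN keeps only enrollments rows whose course_id matches an id in courses. Walk through each enrollment:
  - enrollment 1 (Ivan): course_id=1 -> matches Economics
  - enrollment 2 (Tina): course_id=2 -> matches Physics
  - enrollment 3 (Victor): course_id=NULL, no match -> dropped
  - enrollment 4 (George): course_id=3 -> matches Biology
  - enrollment 5 (Eli): course_id=NULL, no match -> dropped
  - enrollment 6 (Dave): course_id=1 -> matches Economics
  - enrollment 7 (Iris): course_id=2 -> matches Physics
  - enrollment 8 (Julia): course_id=1 -> matches Economics
So 2 of 8 rows are dropped.

SQL:
SELECT a.student, b.title AS course
FROM enrollments a
INNER JOIN courses b ON a.course_id = b.id

Result:
student | course   
--------+----------
Ivan    | Economics
Tina    | Physics  
George  | Biology  
Dave    | Economics
Iris    | Physics  
Julia   | Economics


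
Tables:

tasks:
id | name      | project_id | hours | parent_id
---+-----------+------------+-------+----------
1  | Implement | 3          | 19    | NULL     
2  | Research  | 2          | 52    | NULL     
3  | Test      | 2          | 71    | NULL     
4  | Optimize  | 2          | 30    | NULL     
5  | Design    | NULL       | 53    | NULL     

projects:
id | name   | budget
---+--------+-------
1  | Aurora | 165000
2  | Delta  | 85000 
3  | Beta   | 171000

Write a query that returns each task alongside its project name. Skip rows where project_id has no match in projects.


INNER JOIN keeps only tasks rows whose project_id matches an id in projects. Walk through each task:
  - task 1 (Implement): project_id=3 -> matches Beta
  - task 2 (Research): project_id=2 -> matches Delta
  - task 3 (Test): project_id=2 -> matches Delta
  - task 4 (Optimize): project_id=2 -> matches Delta
  - task 5 (Design): project_id=NULL, no match -> dropped
So 1 of 5 rows is dropped.

SQL:
SELECT a.name, b.name AS project
FROM tasks a
INNER JOIN projects b ON a.project_id = b.id

Result:
name      | project
----------+--------
Implement | Beta   
Research  | Delta  
Test      | Delta  
Optimize  | Delta  


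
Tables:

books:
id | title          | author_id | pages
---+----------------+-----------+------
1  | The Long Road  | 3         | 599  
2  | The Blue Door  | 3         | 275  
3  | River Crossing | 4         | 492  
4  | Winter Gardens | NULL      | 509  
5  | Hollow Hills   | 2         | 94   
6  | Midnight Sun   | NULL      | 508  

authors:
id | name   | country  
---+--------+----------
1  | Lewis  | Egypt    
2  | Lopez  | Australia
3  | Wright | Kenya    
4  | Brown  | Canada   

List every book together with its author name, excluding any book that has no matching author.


INNER JOIN keeps only books rows whose author_id matches an id in authors. Walk through each book:
  - book 1 (The Long Road): author_id=3 -> matches Wright
  - book 2 (The Blue Door): author_id=3 -> matches Wright
  - book 3 (River Crossing): author_id=4 -> matches Brown
  - book 4 (Winter Gardens): author_id=NULL, no match -> dropped
  - book 5 (Hollow Hills): author_id=2 -> matches Lopez
  - book 6 (Midnight Sun): author_id=NULL, no match -> dropped
So 2 of 6 rows are dropped.

SQL:
SELECT a.title, b.name AS author
FROM books a
INNER JOIN authors b ON a.author_id = b.id

Result:
title          | author
---------------+-------
The Long Road  | Wright
The Blue Door  | Wright
River Crossing | Brown 
Hollow Hills   | Lopez 


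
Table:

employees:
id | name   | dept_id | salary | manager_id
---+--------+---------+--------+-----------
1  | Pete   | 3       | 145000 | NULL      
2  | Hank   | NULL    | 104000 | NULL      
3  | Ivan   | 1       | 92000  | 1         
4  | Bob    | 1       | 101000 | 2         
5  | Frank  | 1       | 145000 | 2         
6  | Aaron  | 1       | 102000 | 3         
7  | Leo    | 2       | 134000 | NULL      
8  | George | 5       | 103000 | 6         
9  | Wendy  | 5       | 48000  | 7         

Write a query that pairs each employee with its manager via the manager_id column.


This is a self-join: employees is joined to a second copy of itself, matching each row's manager_id to another row's id. Use LEFT JOIN so rows with manager_id=NULL are kept.
  - employee 1 (Pete): manager_id=NULL -> NULL
  - employee 2 (Hank): manager_id=NULL -> NULL
  - employee 3 (Ivan): manager_id=1 -> Pete
  - employee 4 (Bob): manager_id=2 -> Hank
  - employee 5 (Frank): manager_id=2 -> Hank
  - employee 6 (Aaron): manager_id=3 -> Ivan
  - employee 7 (Leo): manager_id=NULL -> NULL
  - employee 8 (George): manager_id=6 -> Aaron
  - employee 9 (Wendy): manager_id=7 -> Leo

SQL:
SELECT a.name AS item, b.name AS manager
FROM employees a
LEFT JOIN employees b ON a.manager_id = b.id

Result:
item   | manager
-------+--------
Pete   | NULL   
Hank   | NULL   
Ivan   | Pete   
Bob    | Hank   
Frank  | Hank   
Aaron  | Ivan   
Leo    | NULL   
George | Aaron  
Wendy  | Leo    


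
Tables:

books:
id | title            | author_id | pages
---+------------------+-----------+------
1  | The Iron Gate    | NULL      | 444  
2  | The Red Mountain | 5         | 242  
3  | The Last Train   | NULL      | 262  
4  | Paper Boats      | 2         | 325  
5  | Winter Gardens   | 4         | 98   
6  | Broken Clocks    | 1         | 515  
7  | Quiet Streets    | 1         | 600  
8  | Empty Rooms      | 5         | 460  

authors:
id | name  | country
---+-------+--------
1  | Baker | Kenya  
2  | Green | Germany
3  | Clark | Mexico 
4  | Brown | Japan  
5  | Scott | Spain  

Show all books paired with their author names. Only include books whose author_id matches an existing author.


INNER JOIN keeps only books rows whose author_id matches an id in authors. Walk through each book:
  - book 1 (The Iron Gate): author_id=NULL, no match -> dropped
  - book 2 (The Red Mountain): author_id=5 -> matches Scott
  - book 3 (The Last Train): author_id=NULL, no match -> dropped
  - book 4 (Paper Boats): author_id=2 -> matches Green
  - book 5 (Winter Gardens): author_id=4 -> matches Brown
  - book 6 (Broken Clocks): author_id=1 -> matches Baker
  - book 7 (Quiet Streets): author_id=1 -> matches Baker
  - book 8 (Empty Rooms): author_id=5 -> matches Scott
So 2 of 8 rows are dropped.

SQL:
SELECT a.title, b.name AS author
FROM books a
INNER JOIN authors b ON a.author_id = b.id

Result:
title            | author
-----------------+-------
The Red Mountain | Scott 
Paper Boats      | Green 
Winter Gardens   | Brown 
Broken Clocks    | Baker 
Quiet Streets    | Baker 
Empty Rooms      | Scott 


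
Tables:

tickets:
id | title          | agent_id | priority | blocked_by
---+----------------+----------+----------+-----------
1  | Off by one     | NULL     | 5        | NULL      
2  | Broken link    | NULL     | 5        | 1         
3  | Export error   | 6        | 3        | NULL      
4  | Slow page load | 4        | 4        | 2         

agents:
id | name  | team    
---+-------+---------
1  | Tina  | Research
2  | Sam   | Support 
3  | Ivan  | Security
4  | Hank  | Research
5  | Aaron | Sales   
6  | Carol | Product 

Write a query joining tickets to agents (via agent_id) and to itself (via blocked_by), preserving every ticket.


Two LEFT JOINs from the same base table tickets: one to agents via agent_id, one to tickets itself via blocked_by. Both are LEFT so every ticket is preserved.
Match against agents:
  - ticket 1 (Off by one): agent_id=NULL, no match -> kept with NULL
  - ticket 2 (Broken link): agent_id=NULL, no match -> kept with NULL
  - ticket 3 (Export error): agent_id=6 -> matches Carol
  - ticket 4 (Slow page load): agent_id=4 -> matches Hank
Match against tickets (self):
  - ticket 1 (Off by one): blocked_by=NULL -> NULL
  - ticket 2 (Broken link): blocked_by=1 -> Off by one
  - ticket 3 (Export error): blocked_by=NULL -> NULL
  - ticket 4 (Slow page load): blocked_by=2 -> Broken link

SQL:
SELECT a.title, b.name AS agent, c.title AS blocked_by
FROM tickets a
LEFT JOIN agents b ON a.agent_id = b.id
LEFT JOIN tickets c ON a.blocked_by = c.id

Result:
title          | agent | blocked_by 
---------------+-------+------------
Off by one     | NULL  | NULL       
Broken link    | NULL  | Off by one 
Export error   | Carol | NULL       
Slow page load | Hank  | Broken link


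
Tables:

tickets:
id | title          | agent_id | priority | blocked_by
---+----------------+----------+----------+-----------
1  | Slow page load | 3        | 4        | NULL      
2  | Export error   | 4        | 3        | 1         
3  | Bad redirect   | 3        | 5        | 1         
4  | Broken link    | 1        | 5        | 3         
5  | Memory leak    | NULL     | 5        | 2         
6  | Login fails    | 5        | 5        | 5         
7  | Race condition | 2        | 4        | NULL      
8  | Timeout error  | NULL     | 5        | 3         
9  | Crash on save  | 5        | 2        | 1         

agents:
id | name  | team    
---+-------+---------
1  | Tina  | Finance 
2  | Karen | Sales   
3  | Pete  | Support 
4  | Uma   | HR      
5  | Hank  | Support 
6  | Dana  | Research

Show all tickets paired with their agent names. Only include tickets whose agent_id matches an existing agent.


INNER JOIN keeps only tickets rows whose agent_id matches an id in agents. Walk through each ticket:
  - ticket 1 (Slow page load): agent_id=3 -> matches Pete
  - ticket 2 (Export error): agent_id=4 -> matches Uma
  - ticket 3 (Bad redirect): agent_id=3 -> matches Pete
  - ticket 4 (Broken link): agent_id=1 -> matches Tina
  - ticket 5 (Memory leak): agent_id=NULL, no match -> dropped
  - ticket 6 (Login fails): agent_id=5 -> matches Hank
  - ticket 7 (Race condition): agent_id=2 -> matches Karen
  - ticket 8 (Timeout error): agent_id=NULL, no match -> dropped
  - ticket 9 (Crash on save): agent_id=5 -> matches Hank
So 2 of 9 rows are dropped.

SQL:
SELECT a.title, b.name AS agent
FROM tickets a
INNER JOIN agents b ON a.agent_id = b.id

Result:
title          | agent
---------------+------
Slow page load | Pete 
Export error   | Uma  
Bad redirect   | Pete 
Broken link    | Tina 
Login fails    | Hank 
Race condition | Karen
Crash on save  | Hank 
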